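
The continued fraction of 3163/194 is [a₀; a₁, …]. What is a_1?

3

3163 = 16·194 + 59   →  a_0 = 16
194 = 3·59 + 17   →  a_1 = 3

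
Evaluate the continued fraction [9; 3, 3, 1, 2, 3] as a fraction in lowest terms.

1126/121

Fold from the inside: start with 3/1.
  2 + 1/3 = 7/3
  1 + 3/7 = 10/7
  3 + 7/10 = 37/10
  3 + 10/37 = 121/37
  9 + 37/121 = 1126/121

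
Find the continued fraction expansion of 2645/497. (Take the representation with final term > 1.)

[5; 3, 9, 2, 2, 3]

2645 = 5*497 + 160
497 = 3*160 + 17
160 = 9*17 + 7
17 = 2*7 + 3
7 = 2*3 + 1
3 = 3*1 + 0  (stop)
So 2645/497 = [5; 3, 9, 2, 2, 3].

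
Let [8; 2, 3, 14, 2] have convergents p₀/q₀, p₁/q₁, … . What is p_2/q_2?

Using pₖ = aₖpₖ₋₁ + pₖ₋₂, qₖ = aₖqₖ₋₁ + qₖ₋₂ (with p₋₁=1, p₋₂=0, q₋₁=0, q₋₂=1):
  k=0: a=8, p=8, q=1
  k=1: a=2, p=17, q=2
  k=2: a=3, p=59, q=7

59/7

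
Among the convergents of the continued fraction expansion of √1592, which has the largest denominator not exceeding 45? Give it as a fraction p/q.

√1592 = [39; 1, 8, 1, 78, …] (period length 4).
Convergents:
  p_0/q_0 = 39/1
  p_1/q_1 = 40/1
  p_2/q_2 = 359/9
  p_3/q_3 = 399/10
  p_4/q_4 = 31481/789
q_3 = 10 ≤ 45 < 789 = q_4, so the answer is 399/10.

399/10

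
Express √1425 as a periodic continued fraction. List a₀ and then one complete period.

a₀ = ⌊√1425⌋ = 37.
With m₀=0, d₀=1 and mₖ₊₁ = dₖaₖ − mₖ, dₖ₊₁ = (n − mₖ₊₁²)/dₖ, aₖ₊₁ = ⌊(a₀+mₖ₊₁)/dₖ₊₁⌋:
  k=1: m=37, d=56, a=1
  k=2: m=19, d=19, a=2
  k=3: m=19, d=56, a=1
  k=4: m=37, d=1, a=74
d=1 and a=2a₀=74 at k=4, so the next step gives (m, d) = (37, 56) again — its k=1 value — and the period has length 4.

[37; 1, 2, 1, 74]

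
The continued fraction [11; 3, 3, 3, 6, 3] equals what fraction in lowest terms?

Fold from the inside: start with 3/1.
  6 + 1/3 = 19/3
  3 + 3/19 = 60/19
  3 + 19/60 = 199/60
  3 + 60/199 = 657/199
  11 + 199/657 = 7426/657

7426/657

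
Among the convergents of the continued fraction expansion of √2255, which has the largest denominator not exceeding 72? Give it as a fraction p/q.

√2255 = [47; 2, 18, 2, 94, …] (period length 4).
Convergents:
  p_0/q_0 = 47/1
  p_1/q_1 = 95/2
  p_2/q_2 = 1757/37
  p_3/q_3 = 3609/76
q_2 = 37 ≤ 72 < 76 = q_3, so the answer is 1757/37.

1757/37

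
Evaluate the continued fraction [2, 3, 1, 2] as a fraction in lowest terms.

Fold from the inside: start with 2/1.
  1 + 1/2 = 3/2
  3 + 2/3 = 11/3
  2 + 3/11 = 25/11

25/11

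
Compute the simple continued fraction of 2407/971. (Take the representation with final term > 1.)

[2; 2, 11, 2, 1, 13]

2407 = 2*971 + 465
971 = 2*465 + 41
465 = 11*41 + 14
41 = 2*14 + 13
14 = 1*13 + 1
13 = 13*1 + 0  (stop)
So 2407/971 = [2; 2, 11, 2, 1, 13].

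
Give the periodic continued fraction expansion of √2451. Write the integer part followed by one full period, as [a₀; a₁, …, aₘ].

[49; 1, 1, 32, 1, 1, 98]

a₀ = ⌊√2451⌋ = 49.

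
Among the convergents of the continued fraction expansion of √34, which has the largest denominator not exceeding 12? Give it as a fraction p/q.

35/6

√34 = [5; 1, 4, 1, 10, …] (period length 4).
Convergents:
  p_0/q_0 = 5/1
  p_1/q_1 = 6/1
  p_2/q_2 = 29/5
  p_3/q_3 = 35/6
  p_4/q_4 = 379/65
q_3 = 6 ≤ 12 < 65 = q_4, so the answer is 35/6.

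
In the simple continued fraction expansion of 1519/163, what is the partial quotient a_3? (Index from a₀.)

1519 = 9·163 + 52   →  a_0 = 9
163 = 3·52 + 7   →  a_1 = 3
52 = 7·7 + 3   →  a_2 = 7
7 = 2·3 + 1   →  a_3 = 2

2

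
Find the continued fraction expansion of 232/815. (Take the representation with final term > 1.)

232 = 0*815 + 232
815 = 3*232 + 119
232 = 1*119 + 113
119 = 1*113 + 6
113 = 18*6 + 5
6 = 1*5 + 1
5 = 5*1 + 0  (stop)
So 232/815 = [0; 3, 1, 1, 18, 1, 5].

[0; 3, 1, 1, 18, 1, 5]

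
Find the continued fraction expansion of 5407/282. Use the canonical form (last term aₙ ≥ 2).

[19; 5, 1, 3, 12]

5407 = 19*282 + 49
282 = 5*49 + 37
49 = 1*37 + 12
37 = 3*12 + 1
12 = 12*1 + 0  (stop)
So 5407/282 = [19; 5, 1, 3, 12].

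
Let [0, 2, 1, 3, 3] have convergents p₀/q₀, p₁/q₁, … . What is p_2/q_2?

1/3

Using pₖ = aₖpₖ₋₁ + pₖ₋₂, qₖ = aₖqₖ₋₁ + qₖ₋₂ (with p₋₁=1, p₋₂=0, q₋₁=0, q₋₂=1):
  k=0: a=0, p=0, q=1
  k=1: a=2, p=1, q=2
  k=2: a=1, p=1, q=3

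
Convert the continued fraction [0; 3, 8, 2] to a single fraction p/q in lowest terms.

Fold from the inside: start with 2/1.
  8 + 1/2 = 17/2
  3 + 2/17 = 53/17
  0 + 17/53 = 17/53

17/53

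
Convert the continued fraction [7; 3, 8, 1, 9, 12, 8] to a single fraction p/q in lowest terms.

Fold from the inside: start with 8/1.
  12 + 1/8 = 97/8
  9 + 8/97 = 881/97
  1 + 97/881 = 978/881
  8 + 881/978 = 8705/978
  3 + 978/8705 = 27093/8705
  7 + 8705/27093 = 198356/27093

198356/27093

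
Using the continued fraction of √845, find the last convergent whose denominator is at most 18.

436/15

√845 = [29; 14, 1, 1, 14, 58, …] (period length 5).
Convergents:
  p_0/q_0 = 29/1
  p_1/q_1 = 407/14
  p_2/q_2 = 436/15
  p_3/q_3 = 843/29
q_2 = 15 ≤ 18 < 29 = q_3, so the answer is 436/15.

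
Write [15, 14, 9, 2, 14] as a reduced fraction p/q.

58460/3879

Fold from the inside: start with 14/1.
  2 + 1/14 = 29/14
  9 + 14/29 = 275/29
  14 + 29/275 = 3879/275
  15 + 275/3879 = 58460/3879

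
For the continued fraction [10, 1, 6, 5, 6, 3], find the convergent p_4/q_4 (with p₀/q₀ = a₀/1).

Using pₖ = aₖpₖ₋₁ + pₖ₋₂, qₖ = aₖqₖ₋₁ + qₖ₋₂ (with p₋₁=1, p₋₂=0, q₋₁=0, q₋₂=1):
  k=0: a=10, p=10, q=1
  k=1: a=1, p=11, q=1
  k=2: a=6, p=76, q=7
  k=3: a=5, p=391, q=36
  k=4: a=6, p=2422, q=223

2422/223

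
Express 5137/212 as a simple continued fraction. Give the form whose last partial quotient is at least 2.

5137 = 24·212 + 49
212 = 4·49 + 16
49 = 3·16 + 1
16 = 16·1 + 0  (stop)
So 5137/212 = [24; 4, 3, 16].

[24; 4, 3, 16]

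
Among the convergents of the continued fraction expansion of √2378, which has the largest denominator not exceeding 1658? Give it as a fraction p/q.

√2378 = [48; 1, 3, 3, 1, 96, …] (period length 5).
Convergents:
  p_0/q_0 = 48/1
  p_1/q_1 = 49/1
  p_2/q_2 = 195/4
  p_3/q_3 = 634/13
  p_4/q_4 = 829/17
  p_5/q_5 = 80218/1645
  p_6/q_6 = 81047/1662
q_5 = 1645 ≤ 1658 < 1662 = q_6, so the answer is 80218/1645.

80218/1645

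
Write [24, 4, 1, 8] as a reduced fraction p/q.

Using pₖ = aₖpₖ₋₁ + pₖ₋₂ and qₖ = aₖqₖ₋₁ + qₖ₋₂:
  k=0: a=24, p=24, q=1
  k=1: a=4, p=97, q=4
  k=2: a=1, p=121, q=5
  k=3: a=8, p=1065, q=44

1065/44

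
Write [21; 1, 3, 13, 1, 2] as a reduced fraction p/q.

3633/167

Using pₖ = aₖpₖ₋₁ + pₖ₋₂ and qₖ = aₖqₖ₋₁ + qₖ₋₂:
  k=0: a=21, p=21, q=1
  k=1: a=1, p=22, q=1
  k=2: a=3, p=87, q=4
  k=3: a=13, p=1153, q=53
  k=4: a=1, p=1240, q=57
  k=5: a=2, p=3633, q=167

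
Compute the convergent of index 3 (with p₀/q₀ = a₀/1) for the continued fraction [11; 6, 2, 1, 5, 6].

212/19

Using pₖ = aₖpₖ₋₁ + pₖ₋₂, qₖ = aₖqₖ₋₁ + qₖ₋₂ (with p₋₁=1, p₋₂=0, q₋₁=0, q₋₂=1):
  k=0: a=11, p=11, q=1
  k=1: a=6, p=67, q=6
  k=2: a=2, p=145, q=13
  k=3: a=1, p=212, q=19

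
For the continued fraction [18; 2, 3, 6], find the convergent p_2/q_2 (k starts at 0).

129/7

Using pₖ = aₖpₖ₋₁ + pₖ₋₂, qₖ = aₖqₖ₋₁ + qₖ₋₂ (with p₋₁=1, p₋₂=0, q₋₁=0, q₋₂=1):
  k=0: a=18, p=18, q=1
  k=1: a=2, p=37, q=2
  k=2: a=3, p=129, q=7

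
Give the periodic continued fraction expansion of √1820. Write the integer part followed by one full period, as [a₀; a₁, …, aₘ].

[42; 1, 1, 1, 20, 1, 1, 1, 84]

a₀ = ⌊√1820⌋ = 42.
With m₀=0, d₀=1 and mₖ₊₁ = dₖaₖ − mₖ, dₖ₊₁ = (n − mₖ₊₁²)/dₖ, aₖ₊₁ = ⌊(a₀+mₖ₊₁)/dₖ₊₁⌋:
  k=1: m=42, d=56, a=1
  k=2: m=14, d=29, a=1
  k=3: m=15, d=55, a=1
  k=4: m=40, d=4, a=20
  k=5: m=40, d=55, a=1
  k=6: m=15, d=29, a=1
  k=7: m=14, d=56, a=1
  k=8: m=42, d=1, a=84
d=1 and a=2a₀=84 at k=8, so the next step gives (m, d) = (42, 56) again — its k=1 value — and the period has length 8.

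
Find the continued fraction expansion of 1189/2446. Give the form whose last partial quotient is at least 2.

1189 = 0×2446 + 1189
2446 = 2×1189 + 68
1189 = 17×68 + 33
68 = 2×33 + 2
33 = 16×2 + 1
2 = 2×1 + 0  (stop)
So 1189/2446 = [0; 2, 17, 2, 16, 2].

[0; 2, 17, 2, 16, 2]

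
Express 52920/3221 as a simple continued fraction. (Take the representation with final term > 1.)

52920 = 16×3221 + 1384
3221 = 2×1384 + 453
1384 = 3×453 + 25
453 = 18×25 + 3
25 = 8×3 + 1
3 = 3×1 + 0  (stop)
So 52920/3221 = [16; 2, 3, 18, 8, 3].

[16; 2, 3, 18, 8, 3]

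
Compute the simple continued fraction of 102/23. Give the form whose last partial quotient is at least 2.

102 = 4*23 + 10
23 = 2*10 + 3
10 = 3*3 + 1
3 = 3*1 + 0  (stop)
So 102/23 = [4; 2, 3, 3].

[4; 2, 3, 3]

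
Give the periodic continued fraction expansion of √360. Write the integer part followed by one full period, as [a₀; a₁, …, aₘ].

[18; 1, 36]

a₀ = ⌊√360⌋ = 18.
With m₀=0, d₀=1 and mₖ₊₁ = dₖaₖ − mₖ, dₖ₊₁ = (n − mₖ₊₁²)/dₖ, aₖ₊₁ = ⌊(a₀+mₖ₊₁)/dₖ₊₁⌋:
  k=1: m=18, d=36, a=1
  k=2: m=18, d=1, a=36
d=1 and a=2a₀=36 at k=2, so the next step gives (m, d) = (18, 36) again — its k=1 value — and the period has length 2.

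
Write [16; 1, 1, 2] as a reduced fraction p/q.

Using pₖ = aₖpₖ₋₁ + pₖ₋₂ and qₖ = aₖqₖ₋₁ + qₖ₋₂:
  k=0: a=16, p=16, q=1
  k=1: a=1, p=17, q=1
  k=2: a=1, p=33, q=2
  k=3: a=2, p=83, q=5

83/5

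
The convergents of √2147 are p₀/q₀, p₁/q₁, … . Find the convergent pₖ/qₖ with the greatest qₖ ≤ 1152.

√2147 = [46; 2, 1, 45, 1, 2, 92, …] (period length 6).
Convergents:
  p_0/q_0 = 46/1
  p_1/q_1 = 93/2
  p_2/q_2 = 139/3
  p_3/q_3 = 6348/137
  p_4/q_4 = 6487/140
  p_5/q_5 = 19322/417
  p_6/q_6 = 1784111/38504
q_5 = 417 ≤ 1152 < 38504 = q_6, so the answer is 19322/417.

19322/417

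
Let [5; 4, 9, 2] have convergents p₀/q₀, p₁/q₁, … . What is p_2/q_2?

Using pₖ = aₖpₖ₋₁ + pₖ₋₂, qₖ = aₖqₖ₋₁ + qₖ₋₂ (with p₋₁=1, p₋₂=0, q₋₁=0, q₋₂=1):
  k=0: a=5, p=5, q=1
  k=1: a=4, p=21, q=4
  k=2: a=9, p=194, q=37

194/37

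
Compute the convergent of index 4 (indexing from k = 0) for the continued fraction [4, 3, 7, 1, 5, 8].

635/147

Using pₖ = aₖpₖ₋₁ + pₖ₋₂, qₖ = aₖqₖ₋₁ + qₖ₋₂ (with p₋₁=1, p₋₂=0, q₋₁=0, q₋₂=1):
  k=0: a=4, p=4, q=1
  k=1: a=3, p=13, q=3
  k=2: a=7, p=95, q=22
  k=3: a=1, p=108, q=25
  k=4: a=5, p=635, q=147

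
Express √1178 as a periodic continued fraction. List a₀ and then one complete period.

a₀ = ⌊√1178⌋ = 34.

[34; 3, 9, 2, 9, 3, 68]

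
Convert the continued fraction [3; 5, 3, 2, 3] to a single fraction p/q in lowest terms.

Using pₖ = aₖpₖ₋₁ + pₖ₋₂ and qₖ = aₖqₖ₋₁ + qₖ₋₂:
  k=0: a=3, p=3, q=1
  k=1: a=5, p=16, q=5
  k=2: a=3, p=51, q=16
  k=3: a=2, p=118, q=37
  k=4: a=3, p=405, q=127

405/127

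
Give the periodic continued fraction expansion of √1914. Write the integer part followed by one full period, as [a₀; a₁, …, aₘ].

[43; 1, 2, 1, 86]

a₀ = ⌊√1914⌋ = 43.
With m₀=0, d₀=1 and mₖ₊₁ = dₖaₖ − mₖ, dₖ₊₁ = (n − mₖ₊₁²)/dₖ, aₖ₊₁ = ⌊(a₀+mₖ₊₁)/dₖ₊₁⌋:
  k=1: m=43, d=65, a=1
  k=2: m=22, d=22, a=2
  k=3: m=22, d=65, a=1
  k=4: m=43, d=1, a=86
d=1 and a=2a₀=86 at k=4, so the next step gives (m, d) = (43, 65) again — its k=1 value — and the period has length 4.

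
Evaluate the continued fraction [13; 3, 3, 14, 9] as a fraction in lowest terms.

17251/1297

Fold from the inside: start with 9/1.
  14 + 1/9 = 127/9
  3 + 9/127 = 390/127
  3 + 127/390 = 1297/390
  13 + 390/1297 = 17251/1297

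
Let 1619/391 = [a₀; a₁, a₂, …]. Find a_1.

1619 = 4·391 + 55   →  a_0 = 4
391 = 7·55 + 6   →  a_1 = 7

7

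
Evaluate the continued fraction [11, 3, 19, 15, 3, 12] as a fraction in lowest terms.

Using pₖ = aₖpₖ₋₁ + pₖ₋₂ and qₖ = aₖqₖ₋₁ + qₖ₋₂:
  k=0: a=11, p=11, q=1
  k=1: a=3, p=34, q=3
  k=2: a=19, p=657, q=58
  k=3: a=15, p=9889, q=873
  k=4: a=3, p=30324, q=2677
  k=5: a=12, p=373777, q=32997

373777/32997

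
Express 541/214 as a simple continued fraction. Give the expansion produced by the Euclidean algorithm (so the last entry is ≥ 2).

[2; 1, 1, 8, 2, 2, 2]

541 = 2*214 + 113
214 = 1*113 + 101
113 = 1*101 + 12
101 = 8*12 + 5
12 = 2*5 + 2
5 = 2*2 + 1
2 = 2*1 + 0  (stop)
So 541/214 = [2; 1, 1, 8, 2, 2, 2].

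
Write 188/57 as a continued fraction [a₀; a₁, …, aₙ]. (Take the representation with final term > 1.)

[3; 3, 2, 1, 5]

188 = 3×57 + 17
57 = 3×17 + 6
17 = 2×6 + 5
6 = 1×5 + 1
5 = 5×1 + 0  (stop)
So 188/57 = [3; 3, 2, 1, 5].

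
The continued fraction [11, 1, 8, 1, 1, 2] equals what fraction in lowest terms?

571/48

Using pₖ = aₖpₖ₋₁ + pₖ₋₂ and qₖ = aₖqₖ₋₁ + qₖ₋₂:
  k=0: a=11, p=11, q=1
  k=1: a=1, p=12, q=1
  k=2: a=8, p=107, q=9
  k=3: a=1, p=119, q=10
  k=4: a=1, p=226, q=19
  k=5: a=2, p=571, q=48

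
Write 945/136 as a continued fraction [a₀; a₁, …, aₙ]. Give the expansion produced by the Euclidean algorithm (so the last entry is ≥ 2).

945 = 6*136 + 129
136 = 1*129 + 7
129 = 18*7 + 3
7 = 2*3 + 1
3 = 3*1 + 0  (stop)
So 945/136 = [6; 1, 18, 2, 3].

[6; 1, 18, 2, 3]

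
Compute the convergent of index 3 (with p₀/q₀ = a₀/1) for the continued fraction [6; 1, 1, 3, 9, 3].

Using pₖ = aₖpₖ₋₁ + pₖ₋₂, qₖ = aₖqₖ₋₁ + qₖ₋₂ (with p₋₁=1, p₋₂=0, q₋₁=0, q₋₂=1):
  k=0: a=6, p=6, q=1
  k=1: a=1, p=7, q=1
  k=2: a=1, p=13, q=2
  k=3: a=3, p=46, q=7

46/7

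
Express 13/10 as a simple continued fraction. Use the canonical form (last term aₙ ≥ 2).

13 = 1*10 + 3
10 = 3*3 + 1
3 = 3*1 + 0  (stop)
So 13/10 = [1; 3, 3].

[1; 3, 3]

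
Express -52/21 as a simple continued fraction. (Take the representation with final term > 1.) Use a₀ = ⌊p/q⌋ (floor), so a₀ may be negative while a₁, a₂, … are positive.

-52 = -3*21 + 11
21 = 1*11 + 10
11 = 1*10 + 1
10 = 10*1 + 0  (stop)
So -52/21 = [-3; 1, 1, 10].

[-3; 1, 1, 10]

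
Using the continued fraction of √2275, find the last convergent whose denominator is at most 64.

√2275 = [47; 1, 2, 3, 2, 1, 94, …] (period length 6).
Convergents:
  p_0/q_0 = 47/1
  p_1/q_1 = 48/1
  p_2/q_2 = 143/3
  p_3/q_3 = 477/10
  p_4/q_4 = 1097/23
  p_5/q_5 = 1574/33
  p_6/q_6 = 149053/3125
q_5 = 33 ≤ 64 < 3125 = q_6, so the answer is 1574/33.

1574/33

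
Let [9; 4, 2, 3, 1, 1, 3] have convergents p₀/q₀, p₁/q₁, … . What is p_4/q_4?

369/40

Using pₖ = aₖpₖ₋₁ + pₖ₋₂, qₖ = aₖqₖ₋₁ + qₖ₋₂ (with p₋₁=1, p₋₂=0, q₋₁=0, q₋₂=1):
  k=0: a=9, p=9, q=1
  k=1: a=4, p=37, q=4
  k=2: a=2, p=83, q=9
  k=3: a=3, p=286, q=31
  k=4: a=1, p=369, q=40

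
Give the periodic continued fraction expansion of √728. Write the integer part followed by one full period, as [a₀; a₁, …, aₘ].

a₀ = ⌊√728⌋ = 26.
With m₀=0, d₀=1 and mₖ₊₁ = dₖaₖ − mₖ, dₖ₊₁ = (n − mₖ₊₁²)/dₖ, aₖ₊₁ = ⌊(a₀+mₖ₊₁)/dₖ₊₁⌋:
  k=1: m=26, d=52, a=1
  k=2: m=26, d=1, a=52
d=1 and a=2a₀=52 at k=2, so the next step gives (m, d) = (26, 52) again — its k=1 value — and the period has length 2.

[26; 1, 52]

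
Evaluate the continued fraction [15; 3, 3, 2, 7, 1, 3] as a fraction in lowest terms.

Fold from the inside: start with 3/1.
  1 + 1/3 = 4/3
  7 + 3/4 = 31/4
  2 + 4/31 = 66/31
  3 + 31/66 = 229/66
  3 + 66/229 = 753/229
  15 + 229/753 = 11524/753

11524/753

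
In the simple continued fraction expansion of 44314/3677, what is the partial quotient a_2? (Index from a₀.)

44314 = 12·3677 + 190   →  a_0 = 12
3677 = 19·190 + 67   →  a_1 = 19
190 = 2·67 + 56   →  a_2 = 2

2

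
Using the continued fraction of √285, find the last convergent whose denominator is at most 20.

287/17

√285 = [16; 1, 7, 2, 7, 1, 32, …] (period length 6).
Convergents:
  p_0/q_0 = 16/1
  p_1/q_1 = 17/1
  p_2/q_2 = 135/8
  p_3/q_3 = 287/17
  p_4/q_4 = 2144/127
q_3 = 17 ≤ 20 < 127 = q_4, so the answer is 287/17.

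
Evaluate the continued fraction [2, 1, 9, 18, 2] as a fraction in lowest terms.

Using pₖ = aₖpₖ₋₁ + pₖ₋₂ and qₖ = aₖqₖ₋₁ + qₖ₋₂:
  k=0: a=2, p=2, q=1
  k=1: a=1, p=3, q=1
  k=2: a=9, p=29, q=10
  k=3: a=18, p=525, q=181
  k=4: a=2, p=1079, q=372

1079/372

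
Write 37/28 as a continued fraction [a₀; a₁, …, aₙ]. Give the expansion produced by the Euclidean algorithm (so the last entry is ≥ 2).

[1; 3, 9]

37 = 1·28 + 9
28 = 3·9 + 1
9 = 9·1 + 0  (stop)
So 37/28 = [1; 3, 9].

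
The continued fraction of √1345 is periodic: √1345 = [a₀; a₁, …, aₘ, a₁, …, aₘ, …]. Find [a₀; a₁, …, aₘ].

[36; 1, 2, 14, 2, 1, 72]

a₀ = ⌊√1345⌋ = 36.
With m₀=0, d₀=1 and mₖ₊₁ = dₖaₖ − mₖ, dₖ₊₁ = (n − mₖ₊₁²)/dₖ, aₖ₊₁ = ⌊(a₀+mₖ₊₁)/dₖ₊₁⌋:
  k=1: m=36, d=49, a=1
  k=2: m=13, d=24, a=2
  k=3: m=35, d=5, a=14
  k=4: m=35, d=24, a=2
  k=5: m=13, d=49, a=1
  k=6: m=36, d=1, a=72
d=1 and a=2a₀=72 at k=6, so the next step gives (m, d) = (36, 49) again — its k=1 value — and the period has length 6.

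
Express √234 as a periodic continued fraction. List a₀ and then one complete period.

a₀ = ⌊√234⌋ = 15.
With m₀=0, d₀=1 and mₖ₊₁ = dₖaₖ − mₖ, dₖ₊₁ = (n − mₖ₊₁²)/dₖ, aₖ₊₁ = ⌊(a₀+mₖ₊₁)/dₖ₊₁⌋:
  k=1: m=15, d=9, a=3
  k=2: m=12, d=10, a=2
  k=3: m=8, d=17, a=1
  k=4: m=9, d=9, a=2
  k=5: m=9, d=17, a=1
  k=6: m=8, d=10, a=2
  k=7: m=12, d=9, a=3
  k=8: m=15, d=1, a=30
d=1 and a=2a₀=30 at k=8, so the next step gives (m, d) = (15, 9) again — its k=1 value — and the period has length 8.

[15; 3, 2, 1, 2, 1, 2, 3, 30]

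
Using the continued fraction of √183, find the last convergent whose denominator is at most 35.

257/19

√183 = [13; 1, 1, 8, 1, 1, 26, …] (period length 6).
Convergents:
  p_0/q_0 = 13/1
  p_1/q_1 = 14/1
  p_2/q_2 = 27/2
  p_3/q_3 = 230/17
  p_4/q_4 = 257/19
  p_5/q_5 = 487/36
q_4 = 19 ≤ 35 < 36 = q_5, so the answer is 257/19.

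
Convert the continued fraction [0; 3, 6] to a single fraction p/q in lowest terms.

6/19

Using pₖ = aₖpₖ₋₁ + pₖ₋₂ and qₖ = aₖqₖ₋₁ + qₖ₋₂:
  k=0: a=0, p=0, q=1
  k=1: a=3, p=1, q=3
  k=2: a=6, p=6, q=19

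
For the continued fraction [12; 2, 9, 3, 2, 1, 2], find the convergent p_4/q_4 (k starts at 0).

1709/137

Using pₖ = aₖpₖ₋₁ + pₖ₋₂, qₖ = aₖqₖ₋₁ + qₖ₋₂ (with p₋₁=1, p₋₂=0, q₋₁=0, q₋₂=1):
  k=0: a=12, p=12, q=1
  k=1: a=2, p=25, q=2
  k=2: a=9, p=237, q=19
  k=3: a=3, p=736, q=59
  k=4: a=2, p=1709, q=137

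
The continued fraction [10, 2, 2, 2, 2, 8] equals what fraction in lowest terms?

Fold from the inside: start with 8/1.
  2 + 1/8 = 17/8
  2 + 8/17 = 42/17
  2 + 17/42 = 101/42
  2 + 42/101 = 244/101
  10 + 101/244 = 2541/244

2541/244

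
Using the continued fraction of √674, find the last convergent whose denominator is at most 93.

675/26

√674 = [25; 1, 24, 1, 50, …] (period length 4).
Convergents:
  p_0/q_0 = 25/1
  p_1/q_1 = 26/1
  p_2/q_2 = 649/25
  p_3/q_3 = 675/26
  p_4/q_4 = 34399/1325
q_3 = 26 ≤ 93 < 1325 = q_4, so the answer is 675/26.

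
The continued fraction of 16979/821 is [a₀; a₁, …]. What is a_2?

16979 = 20·821 + 559   →  a_0 = 20
821 = 1·559 + 262   →  a_1 = 1
559 = 2·262 + 35   →  a_2 = 2

2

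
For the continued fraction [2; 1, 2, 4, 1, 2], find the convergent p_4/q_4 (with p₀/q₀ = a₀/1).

Using pₖ = aₖpₖ₋₁ + pₖ₋₂, qₖ = aₖqₖ₋₁ + qₖ₋₂ (with p₋₁=1, p₋₂=0, q₋₁=0, q₋₂=1):
  k=0: a=2, p=2, q=1
  k=1: a=1, p=3, q=1
  k=2: a=2, p=8, q=3
  k=3: a=4, p=35, q=13
  k=4: a=1, p=43, q=16

43/16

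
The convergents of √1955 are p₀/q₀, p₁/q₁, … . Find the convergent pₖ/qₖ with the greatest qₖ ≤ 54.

√1955 = [44; 4, 1, 1, 1, 4, 88, …] (period length 6).
Convergents:
  p_0/q_0 = 44/1
  p_1/q_1 = 177/4
  p_2/q_2 = 221/5
  p_3/q_3 = 398/9
  p_4/q_4 = 619/14
  p_5/q_5 = 2874/65
q_4 = 14 ≤ 54 < 65 = q_5, so the answer is 619/14.

619/14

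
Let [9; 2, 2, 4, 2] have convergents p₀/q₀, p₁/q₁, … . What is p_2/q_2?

47/5

Using pₖ = aₖpₖ₋₁ + pₖ₋₂, qₖ = aₖqₖ₋₁ + qₖ₋₂ (with p₋₁=1, p₋₂=0, q₋₁=0, q₋₂=1):
  k=0: a=9, p=9, q=1
  k=1: a=2, p=19, q=2
  k=2: a=2, p=47, q=5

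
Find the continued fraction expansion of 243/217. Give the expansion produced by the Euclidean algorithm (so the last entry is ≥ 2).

[1; 8, 2, 1, 8]

243 = 1×217 + 26
217 = 8×26 + 9
26 = 2×9 + 8
9 = 1×8 + 1
8 = 8×1 + 0  (stop)
So 243/217 = [1; 8, 2, 1, 8].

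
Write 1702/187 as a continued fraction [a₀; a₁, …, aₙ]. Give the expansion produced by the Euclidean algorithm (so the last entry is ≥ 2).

[9; 9, 1, 5, 3]

1702 = 9*187 + 19
187 = 9*19 + 16
19 = 1*16 + 3
16 = 5*3 + 1
3 = 3*1 + 0  (stop)
So 1702/187 = [9; 9, 1, 5, 3].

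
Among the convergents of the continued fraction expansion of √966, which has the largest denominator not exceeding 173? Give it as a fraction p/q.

4631/149

√966 = [31; 12, 2, 2, 2, 12, 62, …] (period length 6).
Convergents:
  p_0/q_0 = 31/1
  p_1/q_1 = 373/12
  p_2/q_2 = 777/25
  p_3/q_3 = 1927/62
  p_4/q_4 = 4631/149
  p_5/q_5 = 57499/1850
q_4 = 149 ≤ 173 < 1850 = q_5, so the answer is 4631/149.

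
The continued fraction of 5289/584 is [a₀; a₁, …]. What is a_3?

5289 = 9·584 + 33   →  a_0 = 9
584 = 17·33 + 23   →  a_1 = 17
33 = 1·23 + 10   →  a_2 = 1
23 = 2·10 + 3   →  a_3 = 2

2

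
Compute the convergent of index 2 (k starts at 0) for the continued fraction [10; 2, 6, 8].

Using pₖ = aₖpₖ₋₁ + pₖ₋₂, qₖ = aₖqₖ₋₁ + qₖ₋₂ (with p₋₁=1, p₋₂=0, q₋₁=0, q₋₂=1):
  k=0: a=10, p=10, q=1
  k=1: a=2, p=21, q=2
  k=2: a=6, p=136, q=13

136/13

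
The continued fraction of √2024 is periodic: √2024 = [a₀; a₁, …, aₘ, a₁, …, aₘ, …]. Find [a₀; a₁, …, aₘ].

[44; 1, 88]

a₀ = ⌊√2024⌋ = 44.
With m₀=0, d₀=1 and mₖ₊₁ = dₖaₖ − mₖ, dₖ₊₁ = (n − mₖ₊₁²)/dₖ, aₖ₊₁ = ⌊(a₀+mₖ₊₁)/dₖ₊₁⌋:
  k=1: m=44, d=88, a=1
  k=2: m=44, d=1, a=88
d=1 and a=2a₀=88 at k=2, so the next step gives (m, d) = (44, 88) again — its k=1 value — and the period has length 2.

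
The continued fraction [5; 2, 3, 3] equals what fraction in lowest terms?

Using pₖ = aₖpₖ₋₁ + pₖ₋₂ and qₖ = aₖqₖ₋₁ + qₖ₋₂:
  k=0: a=5, p=5, q=1
  k=1: a=2, p=11, q=2
  k=2: a=3, p=38, q=7
  k=3: a=3, p=125, q=23

125/23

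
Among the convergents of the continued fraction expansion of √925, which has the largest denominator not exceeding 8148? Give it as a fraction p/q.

107452/3533

√925 = [30; 2, 2, 2, 2, 60, …] (period length 5).
Convergents:
  p_0/q_0 = 30/1
  p_1/q_1 = 61/2
  p_2/q_2 = 152/5
  p_3/q_3 = 365/12
  p_4/q_4 = 882/29
  p_5/q_5 = 53285/1752
  p_6/q_6 = 107452/3533
  p_7/q_7 = 268189/8818
q_6 = 3533 ≤ 8148 < 8818 = q_7, so the answer is 107452/3533.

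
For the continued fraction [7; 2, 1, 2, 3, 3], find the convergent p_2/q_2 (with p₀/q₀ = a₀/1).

22/3

Using pₖ = aₖpₖ₋₁ + pₖ₋₂, qₖ = aₖqₖ₋₁ + qₖ₋₂ (with p₋₁=1, p₋₂=0, q₋₁=0, q₋₂=1):
  k=0: a=7, p=7, q=1
  k=1: a=2, p=15, q=2
  k=2: a=1, p=22, q=3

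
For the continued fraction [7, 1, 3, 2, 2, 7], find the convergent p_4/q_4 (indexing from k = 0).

Using pₖ = aₖpₖ₋₁ + pₖ₋₂, qₖ = aₖqₖ₋₁ + qₖ₋₂ (with p₋₁=1, p₋₂=0, q₋₁=0, q₋₂=1):
  k=0: a=7, p=7, q=1
  k=1: a=1, p=8, q=1
  k=2: a=3, p=31, q=4
  k=3: a=2, p=70, q=9
  k=4: a=2, p=171, q=22

171/22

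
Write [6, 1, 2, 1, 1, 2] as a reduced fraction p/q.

Using pₖ = aₖpₖ₋₁ + pₖ₋₂ and qₖ = aₖqₖ₋₁ + qₖ₋₂:
  k=0: a=6, p=6, q=1
  k=1: a=1, p=7, q=1
  k=2: a=2, p=20, q=3
  k=3: a=1, p=27, q=4
  k=4: a=1, p=47, q=7
  k=5: a=2, p=121, q=18

121/18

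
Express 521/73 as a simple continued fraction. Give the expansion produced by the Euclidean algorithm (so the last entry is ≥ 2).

521 = 7·73 + 10
73 = 7·10 + 3
10 = 3·3 + 1
3 = 3·1 + 0  (stop)
So 521/73 = [7; 7, 3, 3].

[7; 7, 3, 3]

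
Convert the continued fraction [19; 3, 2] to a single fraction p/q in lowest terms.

135/7

Fold from the inside: start with 2/1.
  3 + 1/2 = 7/2
  19 + 2/7 = 135/7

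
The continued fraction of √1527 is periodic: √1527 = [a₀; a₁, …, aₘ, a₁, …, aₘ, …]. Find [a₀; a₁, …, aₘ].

[39; 13, 78]

a₀ = ⌊√1527⌋ = 39.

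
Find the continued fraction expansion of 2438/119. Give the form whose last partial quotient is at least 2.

2438 = 20*119 + 58
119 = 2*58 + 3
58 = 19*3 + 1
3 = 3*1 + 0  (stop)
So 2438/119 = [20; 2, 19, 3].

[20; 2, 19, 3]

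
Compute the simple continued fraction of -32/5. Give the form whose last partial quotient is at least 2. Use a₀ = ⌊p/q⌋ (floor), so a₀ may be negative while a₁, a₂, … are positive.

-32 = -7·5 + 3
5 = 1·3 + 2
3 = 1·2 + 1
2 = 2·1 + 0  (stop)
So -32/5 = [-7; 1, 1, 2].

[-7; 1, 1, 2]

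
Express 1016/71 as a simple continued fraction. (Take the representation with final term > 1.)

[14; 3, 4, 2, 2]

1016 = 14×71 + 22
71 = 3×22 + 5
22 = 4×5 + 2
5 = 2×2 + 1
2 = 2×1 + 0  (stop)
So 1016/71 = [14; 3, 4, 2, 2].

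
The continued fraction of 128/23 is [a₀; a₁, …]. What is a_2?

128 = 5·23 + 13   →  a_0 = 5
23 = 1·13 + 10   →  a_1 = 1
13 = 1·10 + 3   →  a_2 = 1

1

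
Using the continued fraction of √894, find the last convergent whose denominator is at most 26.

√894 = [29; 1, 8, 1, 58, …] (period length 4).
Convergents:
  p_0/q_0 = 29/1
  p_1/q_1 = 30/1
  p_2/q_2 = 269/9
  p_3/q_3 = 299/10
  p_4/q_4 = 17611/589
q_3 = 10 ≤ 26 < 589 = q_4, so the answer is 299/10.

299/10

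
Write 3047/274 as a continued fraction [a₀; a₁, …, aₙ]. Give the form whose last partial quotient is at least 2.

[11; 8, 3, 3, 3]

3047 = 11*274 + 33
274 = 8*33 + 10
33 = 3*10 + 3
10 = 3*3 + 1
3 = 3*1 + 0  (stop)
So 3047/274 = [11; 8, 3, 3, 3].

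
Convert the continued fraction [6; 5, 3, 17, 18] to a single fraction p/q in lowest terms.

30951/5002

Using pₖ = aₖpₖ₋₁ + pₖ₋₂ and qₖ = aₖqₖ₋₁ + qₖ₋₂:
  k=0: a=6, p=6, q=1
  k=1: a=5, p=31, q=5
  k=2: a=3, p=99, q=16
  k=3: a=17, p=1714, q=277
  k=4: a=18, p=30951, q=5002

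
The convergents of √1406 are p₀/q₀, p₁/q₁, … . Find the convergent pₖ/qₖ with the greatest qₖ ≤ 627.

√1406 = [37; 2, 74, …] (period length 2).
Convergents:
  p_0/q_0 = 37/1
  p_1/q_1 = 75/2
  p_2/q_2 = 5587/149
  p_3/q_3 = 11249/300
  p_4/q_4 = 838013/22349
q_3 = 300 ≤ 627 < 22349 = q_4, so the answer is 11249/300.

11249/300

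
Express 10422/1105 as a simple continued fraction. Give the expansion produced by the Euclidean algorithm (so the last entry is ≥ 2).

10422 = 9·1105 + 477
1105 = 2·477 + 151
477 = 3·151 + 24
151 = 6·24 + 7
24 = 3·7 + 3
7 = 2·3 + 1
3 = 3·1 + 0  (stop)
So 10422/1105 = [9; 2, 3, 6, 3, 2, 3].

[9; 2, 3, 6, 3, 2, 3]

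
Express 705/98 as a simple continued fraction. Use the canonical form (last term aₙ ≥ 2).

705 = 7·98 + 19
98 = 5·19 + 3
19 = 6·3 + 1
3 = 3·1 + 0  (stop)
So 705/98 = [7; 5, 6, 3].

[7; 5, 6, 3]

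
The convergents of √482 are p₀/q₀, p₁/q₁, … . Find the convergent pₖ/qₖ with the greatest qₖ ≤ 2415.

√482 = [21; 1, 20, 1, 42, …] (period length 4).
Convergents:
  p_0/q_0 = 21/1
  p_1/q_1 = 22/1
  p_2/q_2 = 461/21
  p_3/q_3 = 483/22
  p_4/q_4 = 20747/945
  p_5/q_5 = 21230/967
  p_6/q_6 = 445347/20285
q_5 = 967 ≤ 2415 < 20285 = q_6, so the answer is 21230/967.

21230/967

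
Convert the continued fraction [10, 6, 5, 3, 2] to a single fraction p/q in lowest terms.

Using pₖ = aₖpₖ₋₁ + pₖ₋₂ and qₖ = aₖqₖ₋₁ + qₖ₋₂:
  k=0: a=10, p=10, q=1
  k=1: a=6, p=61, q=6
  k=2: a=5, p=315, q=31
  k=3: a=3, p=1006, q=99
  k=4: a=2, p=2327, q=229

2327/229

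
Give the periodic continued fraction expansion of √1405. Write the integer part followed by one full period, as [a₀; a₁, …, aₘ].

a₀ = ⌊√1405⌋ = 37.

[37; 2, 14, 2, 74]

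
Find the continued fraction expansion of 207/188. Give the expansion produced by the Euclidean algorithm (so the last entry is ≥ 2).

207 = 1·188 + 19
188 = 9·19 + 17
19 = 1·17 + 2
17 = 8·2 + 1
2 = 2·1 + 0  (stop)
So 207/188 = [1; 9, 1, 8, 2].

[1; 9, 1, 8, 2]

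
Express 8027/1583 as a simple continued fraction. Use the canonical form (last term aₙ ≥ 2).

[5; 14, 7, 2, 7]

8027 = 5*1583 + 112
1583 = 14*112 + 15
112 = 7*15 + 7
15 = 2*7 + 1
7 = 7*1 + 0  (stop)
So 8027/1583 = [5; 14, 7, 2, 7].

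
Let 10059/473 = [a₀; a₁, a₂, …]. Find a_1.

3

10059 = 21·473 + 126   →  a_0 = 21
473 = 3·126 + 95   →  a_1 = 3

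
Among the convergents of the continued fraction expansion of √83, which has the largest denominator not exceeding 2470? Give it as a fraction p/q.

13447/1476

√83 = [9; 9, 18, …] (period length 2).
Convergents:
  p_0/q_0 = 9/1
  p_1/q_1 = 82/9
  p_2/q_2 = 1485/163
  p_3/q_3 = 13447/1476
  p_4/q_4 = 243531/26731
q_3 = 1476 ≤ 2470 < 26731 = q_4, so the answer is 13447/1476.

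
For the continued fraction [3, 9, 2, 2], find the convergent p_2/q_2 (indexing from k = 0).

59/19

Using pₖ = aₖpₖ₋₁ + pₖ₋₂, qₖ = aₖqₖ₋₁ + qₖ₋₂ (with p₋₁=1, p₋₂=0, q₋₁=0, q₋₂=1):
  k=0: a=3, p=3, q=1
  k=1: a=9, p=28, q=9
  k=2: a=2, p=59, q=19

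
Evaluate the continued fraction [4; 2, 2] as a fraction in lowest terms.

Fold from the inside: start with 2/1.
  2 + 1/2 = 5/2
  4 + 2/5 = 22/5

22/5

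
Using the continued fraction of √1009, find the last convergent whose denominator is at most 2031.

√1009 = [31; 1, 3, 3, 1, 62, …] (period length 5).
Convergents:
  p_0/q_0 = 31/1
  p_1/q_1 = 32/1
  p_2/q_2 = 127/4
  p_3/q_3 = 413/13
  p_4/q_4 = 540/17
  p_5/q_5 = 33893/1067
  p_6/q_6 = 34433/1084
  p_7/q_7 = 137192/4319
q_6 = 1084 ≤ 2031 < 4319 = q_7, so the answer is 34433/1084.

34433/1084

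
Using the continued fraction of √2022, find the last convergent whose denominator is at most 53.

√2022 = [44; 1, 28, 1, 88, …] (period length 4).
Convergents:
  p_0/q_0 = 44/1
  p_1/q_1 = 45/1
  p_2/q_2 = 1304/29
  p_3/q_3 = 1349/30
  p_4/q_4 = 120016/2669
q_3 = 30 ≤ 53 < 2669 = q_4, so the answer is 1349/30.

1349/30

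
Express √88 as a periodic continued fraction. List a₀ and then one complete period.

[9; 2, 1, 1, 1, 2, 18]

a₀ = ⌊√88⌋ = 9.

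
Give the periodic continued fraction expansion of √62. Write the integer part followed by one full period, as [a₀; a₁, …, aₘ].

a₀ = ⌊√62⌋ = 7.
With m₀=0, d₀=1 and mₖ₊₁ = dₖaₖ − mₖ, dₖ₊₁ = (n − mₖ₊₁²)/dₖ, aₖ₊₁ = ⌊(a₀+mₖ₊₁)/dₖ₊₁⌋:
  k=1: m=7, d=13, a=1
  k=2: m=6, d=2, a=6
  k=3: m=6, d=13, a=1
  k=4: m=7, d=1, a=14
d=1 and a=2a₀=14 at k=4, so the next step gives (m, d) = (7, 13) again — its k=1 value — and the period has length 4.

[7; 1, 6, 1, 14]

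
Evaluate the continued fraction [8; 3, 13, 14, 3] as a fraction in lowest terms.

14394/1729

Using pₖ = aₖpₖ₋₁ + pₖ₋₂ and qₖ = aₖqₖ₋₁ + qₖ₋₂:
  k=0: a=8, p=8, q=1
  k=1: a=3, p=25, q=3
  k=2: a=13, p=333, q=40
  k=3: a=14, p=4687, q=563
  k=4: a=3, p=14394, q=1729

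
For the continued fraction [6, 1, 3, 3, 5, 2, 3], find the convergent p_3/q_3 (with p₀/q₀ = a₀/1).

88/13

Using pₖ = aₖpₖ₋₁ + pₖ₋₂, qₖ = aₖqₖ₋₁ + qₖ₋₂ (with p₋₁=1, p₋₂=0, q₋₁=0, q₋₂=1):
  k=0: a=6, p=6, q=1
  k=1: a=1, p=7, q=1
  k=2: a=3, p=27, q=4
  k=3: a=3, p=88, q=13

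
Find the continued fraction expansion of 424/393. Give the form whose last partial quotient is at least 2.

[1; 12, 1, 2, 10]

424 = 1*393 + 31
393 = 12*31 + 21
31 = 1*21 + 10
21 = 2*10 + 1
10 = 10*1 + 0  (stop)
So 424/393 = [1; 12, 1, 2, 10].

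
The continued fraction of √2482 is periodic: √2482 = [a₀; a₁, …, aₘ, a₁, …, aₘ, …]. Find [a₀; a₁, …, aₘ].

[49; 1, 4, 1, 1, 4, 1, 98]

a₀ = ⌊√2482⌋ = 49.
With m₀=0, d₀=1 and mₖ₊₁ = dₖaₖ − mₖ, dₖ₊₁ = (n − mₖ₊₁²)/dₖ, aₖ₊₁ = ⌊(a₀+mₖ₊₁)/dₖ₊₁⌋:
  k=1: m=49, d=81, a=1
  k=2: m=32, d=18, a=4
  k=3: m=40, d=49, a=1
  k=4: m=9, d=49, a=1
  k=5: m=40, d=18, a=4
  k=6: m=32, d=81, a=1
  k=7: m=49, d=1, a=98
d=1 and a=2a₀=98 at k=7, so the next step gives (m, d) = (49, 81) again — its k=1 value — and the period has length 7.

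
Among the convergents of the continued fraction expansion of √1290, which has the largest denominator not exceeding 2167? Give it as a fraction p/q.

30996/863

√1290 = [35; 1, 10, 1, 70, …] (period length 4).
Convergents:
  p_0/q_0 = 35/1
  p_1/q_1 = 36/1
  p_2/q_2 = 395/11
  p_3/q_3 = 431/12
  p_4/q_4 = 30565/851
  p_5/q_5 = 30996/863
  p_6/q_6 = 340525/9481
q_5 = 863 ≤ 2167 < 9481 = q_6, so the answer is 30996/863.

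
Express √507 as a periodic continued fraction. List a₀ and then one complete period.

[22; 1, 1, 14, 1, 1, 44]

a₀ = ⌊√507⌋ = 22.
With m₀=0, d₀=1 and mₖ₊₁ = dₖaₖ − mₖ, dₖ₊₁ = (n − mₖ₊₁²)/dₖ, aₖ₊₁ = ⌊(a₀+mₖ₊₁)/dₖ₊₁⌋:
  k=1: m=22, d=23, a=1
  k=2: m=1, d=22, a=1
  k=3: m=21, d=3, a=14
  k=4: m=21, d=22, a=1
  k=5: m=1, d=23, a=1
  k=6: m=22, d=1, a=44
d=1 and a=2a₀=44 at k=6, so the next step gives (m, d) = (22, 23) again — its k=1 value — and the period has length 6.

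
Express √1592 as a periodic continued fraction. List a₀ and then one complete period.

[39; 1, 8, 1, 78]

a₀ = ⌊√1592⌋ = 39.
With m₀=0, d₀=1 and mₖ₊₁ = dₖaₖ − mₖ, dₖ₊₁ = (n − mₖ₊₁²)/dₖ, aₖ₊₁ = ⌊(a₀+mₖ₊₁)/dₖ₊₁⌋:
  k=1: m=39, d=71, a=1
  k=2: m=32, d=8, a=8
  k=3: m=32, d=71, a=1
  k=4: m=39, d=1, a=78
d=1 and a=2a₀=78 at k=4, so the next step gives (m, d) = (39, 71) again — its k=1 value — and the period has length 4.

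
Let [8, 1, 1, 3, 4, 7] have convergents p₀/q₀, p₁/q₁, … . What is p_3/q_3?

60/7

Using pₖ = aₖpₖ₋₁ + pₖ₋₂, qₖ = aₖqₖ₋₁ + qₖ₋₂ (with p₋₁=1, p₋₂=0, q₋₁=0, q₋₂=1):
  k=0: a=8, p=8, q=1
  k=1: a=1, p=9, q=1
  k=2: a=1, p=17, q=2
  k=3: a=3, p=60, q=7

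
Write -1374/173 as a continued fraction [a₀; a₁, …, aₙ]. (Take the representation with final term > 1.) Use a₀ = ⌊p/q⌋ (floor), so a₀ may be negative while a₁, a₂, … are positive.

-1374 = -8×173 + 10
173 = 17×10 + 3
10 = 3×3 + 1
3 = 3×1 + 0  (stop)
So -1374/173 = [-8; 17, 3, 3].

[-8; 17, 3, 3]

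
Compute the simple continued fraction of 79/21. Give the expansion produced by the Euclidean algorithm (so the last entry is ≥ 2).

[3; 1, 3, 5]

79 = 3*21 + 16
21 = 1*16 + 5
16 = 3*5 + 1
5 = 5*1 + 0  (stop)
So 79/21 = [3; 1, 3, 5].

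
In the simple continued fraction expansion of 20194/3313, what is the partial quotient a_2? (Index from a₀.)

20194 = 6·3313 + 316   →  a_0 = 6
3313 = 10·316 + 153   →  a_1 = 10
316 = 2·153 + 10   →  a_2 = 2

2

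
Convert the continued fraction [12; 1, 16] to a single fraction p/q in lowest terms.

220/17

Using pₖ = aₖpₖ₋₁ + pₖ₋₂ and qₖ = aₖqₖ₋₁ + qₖ₋₂:
  k=0: a=12, p=12, q=1
  k=1: a=1, p=13, q=1
  k=2: a=16, p=220, q=17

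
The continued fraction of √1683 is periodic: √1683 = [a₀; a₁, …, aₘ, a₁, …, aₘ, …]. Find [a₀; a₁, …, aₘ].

[41; 41, 82]

a₀ = ⌊√1683⌋ = 41.
With m₀=0, d₀=1 and mₖ₊₁ = dₖaₖ − mₖ, dₖ₊₁ = (n − mₖ₊₁²)/dₖ, aₖ₊₁ = ⌊(a₀+mₖ₊₁)/dₖ₊₁⌋:
  k=1: m=41, d=2, a=41
  k=2: m=41, d=1, a=82
d=1 and a=2a₀=82 at k=2, so the next step gives (m, d) = (41, 2) again — its k=1 value — and the period has length 2.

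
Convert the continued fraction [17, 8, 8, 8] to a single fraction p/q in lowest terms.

9041/528

Fold from the inside: start with 8/1.
  8 + 1/8 = 65/8
  8 + 8/65 = 528/65
  17 + 65/528 = 9041/528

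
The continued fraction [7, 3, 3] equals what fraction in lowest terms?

Using pₖ = aₖpₖ₋₁ + pₖ₋₂ and qₖ = aₖqₖ₋₁ + qₖ₋₂:
  k=0: a=7, p=7, q=1
  k=1: a=3, p=22, q=3
  k=2: a=3, p=73, q=10

73/10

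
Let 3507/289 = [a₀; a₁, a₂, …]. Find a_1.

3507 = 12·289 + 39   →  a_0 = 12
289 = 7·39 + 16   →  a_1 = 7

7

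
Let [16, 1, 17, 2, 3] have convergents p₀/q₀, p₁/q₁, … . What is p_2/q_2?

Using pₖ = aₖpₖ₋₁ + pₖ₋₂, qₖ = aₖqₖ₋₁ + qₖ₋₂ (with p₋₁=1, p₋₂=0, q₋₁=0, q₋₂=1):
  k=0: a=16, p=16, q=1
  k=1: a=1, p=17, q=1
  k=2: a=17, p=305, q=18

305/18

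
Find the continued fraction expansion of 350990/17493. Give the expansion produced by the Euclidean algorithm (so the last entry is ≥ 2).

350990 = 20·17493 + 1130
17493 = 15·1130 + 543
1130 = 2·543 + 44
543 = 12·44 + 15
44 = 2·15 + 14
15 = 1·14 + 1
14 = 14·1 + 0  (stop)
So 350990/17493 = [20; 15, 2, 12, 2, 1, 14].

[20; 15, 2, 12, 2, 1, 14]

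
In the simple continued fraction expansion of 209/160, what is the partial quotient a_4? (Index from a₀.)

3

209 = 1·160 + 49   →  a_0 = 1
160 = 3·49 + 13   →  a_1 = 3
49 = 3·13 + 10   →  a_2 = 3
13 = 1·10 + 3   →  a_3 = 1
10 = 3·3 + 1   →  a_4 = 3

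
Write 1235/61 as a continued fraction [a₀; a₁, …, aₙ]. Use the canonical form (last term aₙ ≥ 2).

1235 = 20*61 + 15
61 = 4*15 + 1
15 = 15*1 + 0  (stop)
So 1235/61 = [20; 4, 15].

[20; 4, 15]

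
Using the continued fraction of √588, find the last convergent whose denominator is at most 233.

4680/193

√588 = [24; 4, 48, …] (period length 2).
Convergents:
  p_0/q_0 = 24/1
  p_1/q_1 = 97/4
  p_2/q_2 = 4680/193
  p_3/q_3 = 18817/776
q_2 = 193 ≤ 233 < 776 = q_3, so the answer is 4680/193.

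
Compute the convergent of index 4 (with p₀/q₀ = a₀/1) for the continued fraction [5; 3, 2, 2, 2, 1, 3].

217/41

Using pₖ = aₖpₖ₋₁ + pₖ₋₂, qₖ = aₖqₖ₋₁ + qₖ₋₂ (with p₋₁=1, p₋₂=0, q₋₁=0, q₋₂=1):
  k=0: a=5, p=5, q=1
  k=1: a=3, p=16, q=3
  k=2: a=2, p=37, q=7
  k=3: a=2, p=90, q=17
  k=4: a=2, p=217, q=41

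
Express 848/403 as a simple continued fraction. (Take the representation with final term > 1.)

[2; 9, 1, 1, 2, 8]

848 = 2*403 + 42
403 = 9*42 + 25
42 = 1*25 + 17
25 = 1*17 + 8
17 = 2*8 + 1
8 = 8*1 + 0  (stop)
So 848/403 = [2; 9, 1, 1, 2, 8].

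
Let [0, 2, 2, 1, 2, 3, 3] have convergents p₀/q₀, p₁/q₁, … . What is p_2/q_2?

2/5

Using pₖ = aₖpₖ₋₁ + pₖ₋₂, qₖ = aₖqₖ₋₁ + qₖ₋₂ (with p₋₁=1, p₋₂=0, q₋₁=0, q₋₂=1):
  k=0: a=0, p=0, q=1
  k=1: a=2, p=1, q=2
  k=2: a=2, p=2, q=5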